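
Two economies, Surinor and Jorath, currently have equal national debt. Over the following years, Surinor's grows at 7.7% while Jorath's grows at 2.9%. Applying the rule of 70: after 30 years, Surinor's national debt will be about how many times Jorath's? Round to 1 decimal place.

roughly 4.2 times

Rate gap = 7.7% − 2.9% = 4.8 points.
The ratio doubles every 70/4.8 ≈ 14.58 years.
30/14.58 ≈ 2.06 doublings → ratio ≈ 2^2.06 ≈ 4.2.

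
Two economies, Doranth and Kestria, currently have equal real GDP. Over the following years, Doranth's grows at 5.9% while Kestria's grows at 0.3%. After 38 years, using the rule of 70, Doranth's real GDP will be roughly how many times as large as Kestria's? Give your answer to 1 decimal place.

Only the 5.6-point difference matters.
70/5.6 ≈ 12.50 years per doubling of the ratio; 38 years gives 3.04 doublings, so ≈ 8.2×.

around 8.2 times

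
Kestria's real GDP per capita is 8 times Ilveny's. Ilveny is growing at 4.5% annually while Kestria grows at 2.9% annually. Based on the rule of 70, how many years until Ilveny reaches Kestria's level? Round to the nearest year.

≈ 131 years

The growth-rate gap is 4.5% − 2.9% = 1.6 percentage points.
So the ratio between them halves every 70/1.6 ≈ 43.75 years.
An 8 times gap closes after 3 halvings: 3 × 43.75 ≈ 131 years.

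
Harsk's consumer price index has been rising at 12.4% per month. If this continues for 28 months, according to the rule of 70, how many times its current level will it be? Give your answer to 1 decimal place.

≈ 31.1 times

Doubling time ≈ 70/12.4 = 5.65 months.
28 months / 5.65 ≈ 4.96 doublings → factor 2^4.96 ≈ 31.1.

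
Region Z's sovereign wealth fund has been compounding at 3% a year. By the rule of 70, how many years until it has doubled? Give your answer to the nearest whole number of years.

about 23 years

At 3%, doubling takes about 70/3 = 23.33 years.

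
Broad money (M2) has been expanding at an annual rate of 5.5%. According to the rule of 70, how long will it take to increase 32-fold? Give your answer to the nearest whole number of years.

≈ 64 years

Doubling time ≈ 70/5.5 = 12.73 years.
32× is 5 doublings, so 5 × 12.73 ≈ 64 years.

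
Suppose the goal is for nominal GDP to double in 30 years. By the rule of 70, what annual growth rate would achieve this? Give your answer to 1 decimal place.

70 / 30 ≈ 2.33, so about 2.3% annually.

about 2.3%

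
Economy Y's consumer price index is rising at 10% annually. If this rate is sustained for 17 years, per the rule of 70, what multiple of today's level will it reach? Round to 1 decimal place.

Doubles every ≈ 7.00 years (70/10).
17 years is 2.43 doublings; 2^2.43 ≈ 5.4×.

5.4 times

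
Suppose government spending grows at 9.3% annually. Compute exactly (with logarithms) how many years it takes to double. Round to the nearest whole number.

t = ln(2) / ln(1 + 0.093) = 0.6931 / 0.088926 ≈ 7.79.
≈ 8 years.

8 years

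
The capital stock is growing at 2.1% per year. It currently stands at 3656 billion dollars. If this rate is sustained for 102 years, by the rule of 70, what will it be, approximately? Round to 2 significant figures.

It doubles every 70/2.1 ≈ 33.33 years, so 102 years is 3.06 doublings.
2^3.06 ≈ 8.34; 3656 × 8.34 ≈ 30000 billion dollars.

around 30000 billion dollars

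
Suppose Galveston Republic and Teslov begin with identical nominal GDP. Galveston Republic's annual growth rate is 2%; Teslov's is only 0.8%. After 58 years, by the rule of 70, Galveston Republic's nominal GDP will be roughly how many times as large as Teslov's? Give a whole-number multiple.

about 2 times

Only the 1.2-point difference matters.
70/1.2 ≈ 58.33 years per doubling of the ratio; 58 years gives 0.99 doublings, so ≈ 2×.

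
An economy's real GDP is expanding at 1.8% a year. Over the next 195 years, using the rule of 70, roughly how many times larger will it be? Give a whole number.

At 1.8% one doubling takes ≈ 38.89 years; 195 years is 5 of them, so ×32.

about 32 times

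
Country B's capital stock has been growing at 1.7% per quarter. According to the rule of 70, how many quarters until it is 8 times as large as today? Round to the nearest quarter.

approximately 124 quarters

Doubling time ≈ 70/1.7 = 41.18 quarters.
8× is 3 doublings, so 3 × 41.18 ≈ 124 quarters.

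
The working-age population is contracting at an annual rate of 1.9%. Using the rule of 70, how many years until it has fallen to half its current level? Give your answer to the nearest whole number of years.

Halving time ≈ 70 / 1.9 = 36.84 → 37 years.

37 years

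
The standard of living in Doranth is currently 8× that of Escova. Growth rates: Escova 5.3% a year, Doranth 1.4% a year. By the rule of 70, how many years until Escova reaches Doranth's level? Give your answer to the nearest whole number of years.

about 54 years

What matters is the difference: 3.9 pp.
Rule of 70 on the gap: the ratio halves every 70/3.9 ≈ 17.95 years.
An 8× gap closes after 3 halvings: 3 × 17.95 ≈ 54 years.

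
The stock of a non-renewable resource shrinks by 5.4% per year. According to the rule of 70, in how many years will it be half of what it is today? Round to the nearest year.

Halving time ≈ 70 / 5.4 = 12.96 → 13 years.

around 13 years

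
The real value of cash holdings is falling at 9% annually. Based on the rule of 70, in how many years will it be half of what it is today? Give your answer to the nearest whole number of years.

about 8 years

Halving time ≈ 70 / 9 = 7.78 → 8 years.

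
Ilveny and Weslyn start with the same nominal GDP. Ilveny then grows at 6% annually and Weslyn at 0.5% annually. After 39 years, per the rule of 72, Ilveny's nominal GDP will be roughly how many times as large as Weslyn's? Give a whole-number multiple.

Rate gap = 6% − 0.5% = 5.5 points.
The ratio doubles every 72/5.5 ≈ 13.09 years.
39/13.09 ≈ 2.98 doublings → ratio ≈ 2^2.98 ≈ 8.

around 8 times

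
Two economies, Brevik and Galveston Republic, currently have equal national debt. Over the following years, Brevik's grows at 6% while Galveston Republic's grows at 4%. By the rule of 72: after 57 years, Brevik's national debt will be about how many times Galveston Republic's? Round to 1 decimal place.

about 3.0 times

Brevik pulls ahead at 2 pp per year, so the ratio doubles every 72/2 ≈ 36.00 years.
In 57 years that's 1.58 doublings: 2^1.58 ≈ 3.0.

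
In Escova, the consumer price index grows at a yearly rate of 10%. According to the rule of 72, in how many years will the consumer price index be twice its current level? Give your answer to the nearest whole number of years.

At 10%, doubling takes about 72/10 = 7.20 years.

7 years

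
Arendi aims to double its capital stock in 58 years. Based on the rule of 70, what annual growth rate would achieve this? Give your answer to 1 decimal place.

approximately 1.2% a year

70 / 58 ≈ 1.21, so about 1.2% a year.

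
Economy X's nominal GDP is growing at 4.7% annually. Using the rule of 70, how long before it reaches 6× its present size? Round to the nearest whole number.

Doubling time ≈ 70/4.7 = 14.89 years.
Reaching 6× takes log₂(6) ≈ 2.58 doublings.
2.58 × 14.89 ≈ 38 years.

≈ 38 years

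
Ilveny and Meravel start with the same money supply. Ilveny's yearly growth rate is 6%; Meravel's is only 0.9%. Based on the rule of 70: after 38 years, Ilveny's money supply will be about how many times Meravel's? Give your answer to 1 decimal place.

Rate gap = 6% − 0.9% = 5.1 points.
The ratio doubles every 70/5.1 ≈ 13.73 years.
38/13.73 ≈ 2.77 doublings → ratio ≈ 2^2.77 ≈ 6.8.

around 6.8 times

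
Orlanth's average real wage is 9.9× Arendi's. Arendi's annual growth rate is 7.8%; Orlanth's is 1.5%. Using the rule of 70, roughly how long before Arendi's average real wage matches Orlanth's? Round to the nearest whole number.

approximately 37 years

What matters is the difference: 6.3 pp.
Rule of 70 on the gap: the ratio halves every 70/6.3 ≈ 11.11 years.
A 9.9× gap takes log₂(9.9) ≈ 3.31 halvings to close: 3.31 × 11.11 ≈ 37 years.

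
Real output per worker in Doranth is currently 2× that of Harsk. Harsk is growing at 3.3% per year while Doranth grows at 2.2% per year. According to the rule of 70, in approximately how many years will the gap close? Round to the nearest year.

approximately 64 years

Harsk gains on Doranth at 3.3% − 2.2% = 1.1 points a year.
At that relative rate the gap halves every 70/1.1 ≈ 63.64 years.
A 2× gap closes after 1 halving: 1 × 63.64 ≈ 64 years.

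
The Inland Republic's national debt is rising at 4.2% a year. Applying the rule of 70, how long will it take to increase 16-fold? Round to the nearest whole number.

At 4.2% it doubles every 70/4.2 ≈ 16.67 years.
Getting to 16× needs 4 doublings: 4 × 16.67 ≈ 67 years.

around 67 years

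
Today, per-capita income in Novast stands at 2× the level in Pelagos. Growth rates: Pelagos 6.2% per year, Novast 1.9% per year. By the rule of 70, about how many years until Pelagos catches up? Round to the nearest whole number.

approximately 16 years

What matters is the difference: 4.3 pp.
Rule of 70 on the gap: the ratio halves every 70/4.3 ≈ 16.28 years.
A 2× gap closes after 1 halving: 1 × 16.28 ≈ 16 years.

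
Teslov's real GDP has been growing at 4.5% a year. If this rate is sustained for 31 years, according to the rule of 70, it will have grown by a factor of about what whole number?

70/4.5 ≈ 15.56 years per doubling.
31 years fits 2 doublings: 2^2 = 4.

around 4 times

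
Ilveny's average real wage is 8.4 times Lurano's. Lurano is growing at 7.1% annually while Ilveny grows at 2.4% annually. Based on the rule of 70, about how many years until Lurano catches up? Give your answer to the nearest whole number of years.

What matters is the difference: 4.7 pp.
Rule of 70 on the gap: the ratio halves every 70/4.7 ≈ 14.89 years.
An 8.4 times gap takes log₂(8.4) ≈ 3.07 halvings to close: 3.07 × 14.89 ≈ 46 years.

roughly 46 years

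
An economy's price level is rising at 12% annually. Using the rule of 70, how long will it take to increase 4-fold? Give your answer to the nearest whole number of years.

One doubling takes 70/12 = 5.83 years.
4× is 2 doublings, so 2 × 5.83 ≈ 12 years.

around 12 years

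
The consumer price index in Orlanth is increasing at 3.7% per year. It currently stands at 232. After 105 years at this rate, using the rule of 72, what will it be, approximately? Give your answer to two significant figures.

9800

Doubling time ≈ 72/3.7 = 19.46 years.
105 years is 105/19.46 ≈ 5.40 doublings, a factor of 2^5.40 ≈ 42.22.
232 × 42.22 ≈ 9800.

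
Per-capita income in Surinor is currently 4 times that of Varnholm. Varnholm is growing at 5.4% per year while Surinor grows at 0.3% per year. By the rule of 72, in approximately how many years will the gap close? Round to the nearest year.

What matters is the difference: 5.1 pp.
Rule of 72 on the gap: the ratio halves every 72/5.1 ≈ 14.12 years.
A 4 times gap closes after 2 halvings: 2 × 14.12 ≈ 28 years.

28 years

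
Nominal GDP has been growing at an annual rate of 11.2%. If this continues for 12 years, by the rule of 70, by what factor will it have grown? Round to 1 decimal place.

≈ 3.8 times

Doubling time ≈ 70/11.2 = 6.25 years.
12 years / 6.25 ≈ 1.92 doublings → factor 2^1.92 ≈ 3.8.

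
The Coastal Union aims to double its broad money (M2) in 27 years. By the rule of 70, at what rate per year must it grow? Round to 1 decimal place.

70 / 27 ≈ 2.59, so about 2.6% per year.

around 2.6%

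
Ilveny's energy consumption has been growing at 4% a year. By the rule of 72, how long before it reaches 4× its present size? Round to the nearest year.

At 4% it doubles every 72/4 ≈ 18.00 years.
4 = 2^2, so 2 doublings → 36 years.

≈ 36 years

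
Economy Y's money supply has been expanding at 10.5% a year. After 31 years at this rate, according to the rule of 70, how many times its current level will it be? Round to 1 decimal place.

about 25.1 times

Doubling time ≈ 70/10.5 = 6.67 years.
31 years / 6.67 ≈ 4.65 doublings → factor 2^4.65 ≈ 25.1.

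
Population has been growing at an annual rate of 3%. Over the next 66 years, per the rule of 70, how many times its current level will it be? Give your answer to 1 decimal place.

around 7.1 times

Doubling time ≈ 70/3 = 23.33 years.
66 years / 23.33 ≈ 2.83 doublings → factor 2^2.83 ≈ 7.1.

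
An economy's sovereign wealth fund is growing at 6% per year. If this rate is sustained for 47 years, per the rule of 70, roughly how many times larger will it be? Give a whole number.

Doubling time ≈ 70/6 = 11.67 years.
47/11.67 ≈ 4 doublings, so about 2^4 = 16×.

approximately 16 times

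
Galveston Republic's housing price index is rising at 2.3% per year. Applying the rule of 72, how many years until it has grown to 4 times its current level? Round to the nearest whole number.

Doubling time ≈ 72/2.3 = 31.30 years.
Getting to 4× needs 2 doublings: 2 × 31.30 ≈ 63 years.

roughly 63 years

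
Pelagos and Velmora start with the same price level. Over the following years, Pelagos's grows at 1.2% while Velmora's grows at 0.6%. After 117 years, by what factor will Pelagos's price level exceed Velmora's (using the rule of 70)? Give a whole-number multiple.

2 times

Only the 0.6-point difference matters.
70/0.6 ≈ 116.67 years per doubling of the ratio; 117 years gives 1.00 doublings, so ≈ 2×.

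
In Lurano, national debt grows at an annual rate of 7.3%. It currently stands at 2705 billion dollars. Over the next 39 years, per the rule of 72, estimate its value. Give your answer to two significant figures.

≈ 42000 billion dollars

Doubling time ≈ 72/7.3 = 9.86 years.
39 years is 39/9.86 ≈ 3.96 doublings, a factor of 2^3.96 ≈ 15.56.
2705 × 15.56 ≈ 42000 billion dollars.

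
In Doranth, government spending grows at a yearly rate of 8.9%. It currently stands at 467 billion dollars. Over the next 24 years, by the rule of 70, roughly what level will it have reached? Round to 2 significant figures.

It doubles every 70/8.9 ≈ 7.87 years, so 24 years is 3.05 doublings.
2^3.05 ≈ 8.28; 467 × 8.28 ≈ 3900 billion dollars.

about 3900 billion dollars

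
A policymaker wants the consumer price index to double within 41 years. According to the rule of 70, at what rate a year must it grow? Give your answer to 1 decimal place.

70 / 41 ≈ 1.71, so about 1.7% a year.

approximately 1.7% a year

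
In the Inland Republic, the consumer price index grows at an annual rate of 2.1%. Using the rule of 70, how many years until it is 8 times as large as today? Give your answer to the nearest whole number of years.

100 years

Doubling time ≈ 70/2.1 = 33.33 years.
Getting to 8× needs 3 doublings: 3 × 33.33 ≈ 100 years.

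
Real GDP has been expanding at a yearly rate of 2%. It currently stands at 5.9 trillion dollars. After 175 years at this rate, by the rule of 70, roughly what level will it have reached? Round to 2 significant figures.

approximately 190 trillion dollars

Doubling time ≈ 70/2 = 35.00 years.
175 years is 175/35.00 ≈ 5.00 doublings, a factor of 2^5.00 ≈ 32.00.
5.9 × 32.00 ≈ 190 trillion dollars.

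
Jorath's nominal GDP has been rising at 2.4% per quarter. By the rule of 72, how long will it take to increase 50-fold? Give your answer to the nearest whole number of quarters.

roughly 169 quarters

At 2.4% it doubles every 72/2.4 ≈ 30.00 quarters.
50× is log₂ 50 ≈ 5.64 doublings, so ≈ 5.64 × 30.00 = 169 quarters.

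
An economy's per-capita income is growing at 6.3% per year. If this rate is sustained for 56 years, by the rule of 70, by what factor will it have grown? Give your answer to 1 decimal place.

roughly 32.9 times

Doubling time ≈ 70/6.3 = 11.11 years.
56 years / 11.11 ≈ 5.04 doublings → factor 2^5.04 ≈ 32.9.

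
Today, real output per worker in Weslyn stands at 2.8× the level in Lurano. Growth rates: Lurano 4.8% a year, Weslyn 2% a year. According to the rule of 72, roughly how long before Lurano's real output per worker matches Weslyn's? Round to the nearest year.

What matters is the difference: 2.8 pp.
Rule of 72 on the gap: the ratio halves every 72/2.8 ≈ 25.71 years.
A 2.8× gap takes log₂(2.8) ≈ 1.49 halvings to close: 1.49 × 25.71 ≈ 38 years.

38 years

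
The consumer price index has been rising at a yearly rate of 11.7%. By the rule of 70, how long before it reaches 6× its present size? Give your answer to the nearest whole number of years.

Doubling time ≈ 70/11.7 = 5.98 years.
Reaching 6× takes log₂(6) ≈ 2.58 doublings.
2.58 × 5.98 ≈ 15 years.

around 15 years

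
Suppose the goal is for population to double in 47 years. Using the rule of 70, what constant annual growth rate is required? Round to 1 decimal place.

roughly 1.5% annually

70 / 47 ≈ 1.49, so about 1.5% annually.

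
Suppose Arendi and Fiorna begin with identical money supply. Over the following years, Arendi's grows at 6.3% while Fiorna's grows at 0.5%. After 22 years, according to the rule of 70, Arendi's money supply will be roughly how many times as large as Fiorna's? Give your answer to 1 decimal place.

Rate gap = 6.3% − 0.5% = 5.8 points.
The ratio doubles every 70/5.8 ≈ 12.07 years.
22/12.07 ≈ 1.82 doublings → ratio ≈ 2^1.82 ≈ 3.5.

approximately 3.5 times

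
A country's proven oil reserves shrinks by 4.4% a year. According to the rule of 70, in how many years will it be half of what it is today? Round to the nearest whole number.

Halving time ≈ 70 / 4.4 = 15.91 → 16 years.

about 16 years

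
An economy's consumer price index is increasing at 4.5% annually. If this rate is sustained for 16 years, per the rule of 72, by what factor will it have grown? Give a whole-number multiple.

approximately 2 times

72/4.5 ≈ 16.00 years per doubling.
16 years fits 1 doubling: 2^1 = 2.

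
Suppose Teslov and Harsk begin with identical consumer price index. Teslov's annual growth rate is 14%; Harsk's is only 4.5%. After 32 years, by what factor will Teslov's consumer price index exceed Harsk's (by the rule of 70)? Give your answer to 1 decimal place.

approximately 20.3 times

Rate gap = 14% − 4.5% = 9.5 points.
The ratio doubles every 70/9.5 ≈ 7.37 years.
32/7.37 ≈ 4.34 doublings → ratio ≈ 2^4.34 ≈ 20.3.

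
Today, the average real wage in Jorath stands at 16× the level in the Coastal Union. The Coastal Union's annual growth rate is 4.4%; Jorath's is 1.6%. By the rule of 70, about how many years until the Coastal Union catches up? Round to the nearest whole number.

approximately 100 years

The growth-rate gap is 4.4% − 1.6% = 2.8 percentage points.
So the ratio between them halves every 70/2.8 ≈ 25.00 years.
A 16× gap closes after 4 halvings: 4 × 25.00 ≈ 100 years.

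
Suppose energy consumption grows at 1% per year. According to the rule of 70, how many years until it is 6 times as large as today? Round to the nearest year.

181 years

Doubling time ≈ 70/1 = 70.00 years.
6× is log₂ 6 ≈ 2.58 doublings, so ≈ 2.58 × 70.00 = 181 years.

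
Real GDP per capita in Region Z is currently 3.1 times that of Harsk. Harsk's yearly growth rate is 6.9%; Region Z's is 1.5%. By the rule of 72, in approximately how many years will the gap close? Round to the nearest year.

Harsk gains on Region Z at 6.9% − 1.5% = 5.4 points a year.
At that relative rate the gap halves every 72/5.4 ≈ 13.33 years.
A 3.1 times gap takes log₂(3.1) ≈ 1.63 halvings to close: 1.63 × 13.33 ≈ 22 years.

≈ 22 years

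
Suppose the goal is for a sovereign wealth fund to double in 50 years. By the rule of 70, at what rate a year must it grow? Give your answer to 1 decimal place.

70 / 50 ≈ 1.40, so about 1.4% a year.

1.4%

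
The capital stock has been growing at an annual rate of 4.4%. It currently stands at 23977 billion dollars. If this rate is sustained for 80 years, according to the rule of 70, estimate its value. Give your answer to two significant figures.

around 780000 billion dollars

It doubles every 70/4.4 ≈ 15.91 years, so 80 years is 5.03 doublings.
2^5.03 ≈ 32.67; 23977 × 32.67 ≈ 780000 billion dollars.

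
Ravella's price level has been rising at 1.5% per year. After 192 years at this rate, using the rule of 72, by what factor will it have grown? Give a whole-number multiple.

At 1.5% one doubling takes ≈ 48.00 years; 192 years is 4 of them, so ×16.

about 16 times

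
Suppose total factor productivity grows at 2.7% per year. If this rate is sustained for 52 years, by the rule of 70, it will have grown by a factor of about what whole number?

≈ 4 times

70/2.7 ≈ 25.93 years per doubling.
52 years fits 2 doublings: 2^2 = 4.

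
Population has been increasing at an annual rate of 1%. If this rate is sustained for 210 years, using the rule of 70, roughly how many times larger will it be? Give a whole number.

8 times

Doubling time ≈ 70/1 = 70.00 years.
210/70.00 ≈ 3 doublings, so about 2^3 = 8×.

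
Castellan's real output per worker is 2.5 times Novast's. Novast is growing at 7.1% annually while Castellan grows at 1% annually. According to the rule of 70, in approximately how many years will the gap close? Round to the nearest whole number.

Novast gains on Castellan at 7.1% − 1% = 6.1 points a year.
At that relative rate the gap halves every 70/6.1 ≈ 11.48 years.
A 2.5 times gap takes log₂(2.5) ≈ 1.32 halvings to close: 1.32 × 11.48 ≈ 15 years.

around 15 years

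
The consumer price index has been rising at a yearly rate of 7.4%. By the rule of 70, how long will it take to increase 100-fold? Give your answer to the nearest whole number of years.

63 years

One doubling takes 70/7.4 = 9.46 years.
Reaching 100× takes log₂(100) ≈ 6.64 doublings.
6.64 × 9.46 ≈ 63 years.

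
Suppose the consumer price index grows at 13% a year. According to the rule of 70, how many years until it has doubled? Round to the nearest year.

approximately 5 years

Doubling time ≈ 70 / 13 = 5.38 years.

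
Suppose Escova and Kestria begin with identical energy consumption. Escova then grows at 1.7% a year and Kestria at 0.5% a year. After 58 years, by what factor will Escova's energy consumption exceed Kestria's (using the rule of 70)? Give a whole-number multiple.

about 2 times

Escova pulls ahead at 1.2 pp per year, so the ratio doubles every 70/1.2 ≈ 58.33 years.
In 58 years that's 0.99 doublings: 2^0.99 ≈ 2.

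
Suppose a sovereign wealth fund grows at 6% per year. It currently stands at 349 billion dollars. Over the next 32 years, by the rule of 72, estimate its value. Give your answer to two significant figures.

≈ 2200 billion dollars

It doubles every 72/6 ≈ 12.00 years, so 32 years is 2.67 doublings.
2^2.67 ≈ 6.36; 349 × 6.36 ≈ 2200 billion dollars.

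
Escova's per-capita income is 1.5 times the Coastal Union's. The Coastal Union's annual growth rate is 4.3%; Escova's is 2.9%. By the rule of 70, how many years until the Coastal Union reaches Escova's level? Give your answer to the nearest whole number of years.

roughly 29 years

the Coastal Union gains on Escova at 4.3% − 2.9% = 1.4 points a year.
At that relative rate the gap halves every 70/1.4 ≈ 50.00 years.
A 1.5 times gap takes log₂(1.5) ≈ 0.58 halvings to close: 0.58 × 50.00 ≈ 29 years.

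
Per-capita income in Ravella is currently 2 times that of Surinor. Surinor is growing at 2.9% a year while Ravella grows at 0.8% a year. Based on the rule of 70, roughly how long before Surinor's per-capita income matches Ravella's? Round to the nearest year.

What matters is the difference: 2.1 pp.
Rule of 70 on the gap: the ratio halves every 70/2.1 ≈ 33.33 years.
A 2 times gap closes after 1 halving: 1 × 33.33 ≈ 33 years.

around 33 years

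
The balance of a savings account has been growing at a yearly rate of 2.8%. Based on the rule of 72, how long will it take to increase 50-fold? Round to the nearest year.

At 2.8% it doubles every 72/2.8 ≈ 25.71 years.
50× is log₂ 50 ≈ 5.64 doublings, so ≈ 5.64 × 25.71 = 145 years.

about 145 years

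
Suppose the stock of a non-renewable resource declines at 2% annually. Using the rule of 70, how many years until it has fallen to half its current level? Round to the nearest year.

approximately 35 years

The rule works in reverse for decay: 70/2 ≈ 35.00 years to halve.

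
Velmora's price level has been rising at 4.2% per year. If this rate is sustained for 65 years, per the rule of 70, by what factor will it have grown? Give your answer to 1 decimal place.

Doubling time ≈ 70/4.2 = 16.67 years.
65 years / 16.67 ≈ 3.90 doublings → factor 2^3.90 ≈ 14.9.

approximately 14.9 times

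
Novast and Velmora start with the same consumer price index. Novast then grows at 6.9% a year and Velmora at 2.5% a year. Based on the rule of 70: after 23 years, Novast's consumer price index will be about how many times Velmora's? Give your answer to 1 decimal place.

Rate gap = 6.9% − 2.5% = 4.4 points.
The ratio doubles every 70/4.4 ≈ 15.91 years.
23/15.91 ≈ 1.45 doublings → ratio ≈ 2^1.45 ≈ 2.7.

≈ 2.7 times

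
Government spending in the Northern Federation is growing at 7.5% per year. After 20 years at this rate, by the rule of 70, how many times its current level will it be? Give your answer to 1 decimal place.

around 4.4 times

Doubles every ≈ 9.33 years (70/7.5).
20 years is 2.14 doublings; 2^2.14 ≈ 4.4×.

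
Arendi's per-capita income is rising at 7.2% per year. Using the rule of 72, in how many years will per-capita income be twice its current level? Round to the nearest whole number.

around 10 years

At 7.2%, doubling takes about 72/7.2 = 10.00 years.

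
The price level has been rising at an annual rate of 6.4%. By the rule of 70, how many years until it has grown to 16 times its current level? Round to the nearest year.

One doubling takes 70/6.4 = 10.94 years.
Getting to 16× needs 4 doublings: 4 × 10.94 ≈ 44 years.

roughly 44 years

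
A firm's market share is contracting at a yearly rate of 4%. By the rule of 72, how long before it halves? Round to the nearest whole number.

around 18 years

Halving time ≈ 72 / 4 = 18.00 → 18 years.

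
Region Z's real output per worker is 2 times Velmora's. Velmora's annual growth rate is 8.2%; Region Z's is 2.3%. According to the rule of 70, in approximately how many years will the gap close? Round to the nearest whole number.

What matters is the difference: 5.9 pp.
Rule of 70 on the gap: the ratio halves every 70/5.9 ≈ 11.86 years.
A 2 times gap closes after 1 halving: 1 × 11.86 ≈ 12 years.

approximately 12 years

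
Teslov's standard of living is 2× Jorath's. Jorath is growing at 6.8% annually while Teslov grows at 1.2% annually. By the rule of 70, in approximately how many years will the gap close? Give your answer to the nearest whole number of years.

13 years

The growth-rate gap is 6.8% − 1.2% = 5.6 percentage points.
So the ratio between them halves every 70/5.6 ≈ 12.50 years.
A 2× gap closes after 1 halving: 1 × 12.50 ≈ 13 years.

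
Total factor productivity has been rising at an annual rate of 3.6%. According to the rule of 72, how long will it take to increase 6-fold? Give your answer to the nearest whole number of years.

One doubling takes 72/3.6 = 20.00 years.
6× is log₂ 6 ≈ 2.58 doublings, so ≈ 2.58 × 20.00 = 52 years.

roughly 52 years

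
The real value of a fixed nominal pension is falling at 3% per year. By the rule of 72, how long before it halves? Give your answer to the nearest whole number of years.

24 years

Halving time ≈ 72 / 3 = 24.00 → 24 years.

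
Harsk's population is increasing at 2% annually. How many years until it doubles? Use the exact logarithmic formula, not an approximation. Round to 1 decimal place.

35.0 years

t = ln(2) / ln(1 + 0.02) = 0.6931 / 0.019803 ≈ 35.00.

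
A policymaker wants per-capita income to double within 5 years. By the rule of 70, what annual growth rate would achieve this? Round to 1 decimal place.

14.0%

70 / 5 ≈ 14.00, so about 14.0% annually.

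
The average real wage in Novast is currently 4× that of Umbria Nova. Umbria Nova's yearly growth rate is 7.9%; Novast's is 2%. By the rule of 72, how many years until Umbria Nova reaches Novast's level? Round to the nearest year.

The growth-rate gap is 7.9% − 2% = 5.9 percentage points.
So the ratio between them halves every 72/5.9 ≈ 12.20 years.
A 4× gap closes after 2 halvings: 2 × 12.20 ≈ 24 years.

about 24 years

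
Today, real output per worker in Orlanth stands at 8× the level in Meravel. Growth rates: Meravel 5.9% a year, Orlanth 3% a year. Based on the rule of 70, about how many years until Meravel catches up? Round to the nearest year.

around 72 years

Meravel gains on Orlanth at 5.9% − 3% = 2.9 points a year.
At that relative rate the gap halves every 70/2.9 ≈ 24.14 years.
An 8× gap closes after 3 halvings: 3 × 24.14 ≈ 72 years.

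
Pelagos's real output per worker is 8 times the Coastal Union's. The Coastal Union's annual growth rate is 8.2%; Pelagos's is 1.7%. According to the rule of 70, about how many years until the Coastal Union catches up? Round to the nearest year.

The growth-rate gap is 8.2% − 1.7% = 6.5 percentage points.
So the ratio between them halves every 70/6.5 ≈ 10.77 years.
An 8 times gap closes after 3 halvings: 3 × 10.77 ≈ 32 years.

32 years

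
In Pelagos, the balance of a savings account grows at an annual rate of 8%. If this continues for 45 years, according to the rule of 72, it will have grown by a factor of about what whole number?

Doubling time ≈ 72/8 = 9.00 years.
45/9.00 ≈ 5 doublings, so about 2^5 = 32×.

roughly 32 times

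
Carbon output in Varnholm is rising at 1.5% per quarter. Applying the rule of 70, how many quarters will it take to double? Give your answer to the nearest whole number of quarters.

70/1.5 ≈ 46.67, so it doubles roughly every 47 quarters.

approximately 47 quarters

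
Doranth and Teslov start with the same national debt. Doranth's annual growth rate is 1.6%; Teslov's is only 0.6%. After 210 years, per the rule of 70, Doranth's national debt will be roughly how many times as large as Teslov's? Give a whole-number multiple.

Doranth pulls ahead at 1 pp per year, so the ratio doubles every 70/1 ≈ 70.00 years.
In 210 years that's 3.00 doublings: 2^3.00 ≈ 8.

8 times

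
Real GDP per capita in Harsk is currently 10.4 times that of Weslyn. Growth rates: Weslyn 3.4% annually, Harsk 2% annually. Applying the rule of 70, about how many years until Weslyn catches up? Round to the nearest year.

What matters is the difference: 1.4 pp.
Rule of 70 on the gap: the ratio halves every 70/1.4 ≈ 50.00 years.
A 10.4 times gap takes log₂(10.4) ≈ 3.38 halvings to close: 3.38 × 50.00 ≈ 169 years.

around 169 years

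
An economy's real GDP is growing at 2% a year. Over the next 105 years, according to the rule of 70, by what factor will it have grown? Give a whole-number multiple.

Doubling time ≈ 70/2 = 35.00 years.
105/35.00 ≈ 3 doublings, so about 2^3 = 8×.

approximately 8 times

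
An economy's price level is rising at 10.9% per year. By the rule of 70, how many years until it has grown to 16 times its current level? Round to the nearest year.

One doubling takes 70/10.9 = 6.42 years.
16 = 2^4, so 4 doublings → 26 years.

roughly 26 years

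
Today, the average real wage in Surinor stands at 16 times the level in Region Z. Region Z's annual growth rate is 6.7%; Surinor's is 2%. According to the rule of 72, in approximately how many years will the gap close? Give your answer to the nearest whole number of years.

roughly 61 years

Region Z gains on Surinor at 6.7% − 2% = 4.7 points a year.
At that relative rate the gap halves every 72/4.7 ≈ 15.32 years.
A 16 times gap closes after 4 halvings: 4 × 15.32 ≈ 61 years.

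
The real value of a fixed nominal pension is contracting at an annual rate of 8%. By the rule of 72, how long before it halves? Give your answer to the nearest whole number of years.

Halving time ≈ 72 / 8 = 9.00 → 9 years.

approximately 9 years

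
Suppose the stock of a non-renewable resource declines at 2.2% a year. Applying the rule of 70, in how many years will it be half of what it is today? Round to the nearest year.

≈ 32 years

Falling at 2.2%, it halves about every 70/2.2 = 31.82 years.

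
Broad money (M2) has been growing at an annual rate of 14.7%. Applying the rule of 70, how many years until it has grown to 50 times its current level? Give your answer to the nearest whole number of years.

At 14.7% it doubles every 70/14.7 ≈ 4.76 years.
Reaching 50× takes log₂(50) ≈ 5.64 doublings.
5.64 × 4.76 ≈ 27 years.

approximately 27 years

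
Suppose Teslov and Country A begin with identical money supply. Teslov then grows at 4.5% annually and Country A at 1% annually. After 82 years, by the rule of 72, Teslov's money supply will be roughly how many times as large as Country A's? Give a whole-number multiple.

approximately 16 times

Teslov pulls ahead at 3.5 pp per year, so the ratio doubles every 72/3.5 ≈ 20.57 years.
In 82 years that's 3.99 doublings: 2^3.99 ≈ 16.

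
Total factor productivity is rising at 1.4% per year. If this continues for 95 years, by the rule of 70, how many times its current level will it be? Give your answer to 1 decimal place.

Doubles every ≈ 50.00 years (70/1.4).
95 years is 1.90 doublings; 2^1.90 ≈ 3.7×.

≈ 3.7 times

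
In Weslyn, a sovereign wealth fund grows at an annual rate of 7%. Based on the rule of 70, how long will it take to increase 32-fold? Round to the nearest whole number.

One doubling takes 70/7 = 10.00 years.
Getting to 32× needs 5 doublings: 5 × 10.00 ≈ 50 years.

50 years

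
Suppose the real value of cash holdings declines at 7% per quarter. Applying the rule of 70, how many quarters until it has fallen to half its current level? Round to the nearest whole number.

Falling at 7%, it halves about every 70/7 = 10.00 quarters.

approximately 10 quarters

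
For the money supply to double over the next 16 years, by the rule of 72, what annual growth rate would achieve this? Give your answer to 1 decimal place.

72 / 16 ≈ 4.50, so about 4.5% annually.

≈ 4.5% annually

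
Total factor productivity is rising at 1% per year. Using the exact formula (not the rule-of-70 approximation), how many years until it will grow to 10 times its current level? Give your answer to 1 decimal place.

t = ln(10) / ln(1 + 0.01) = 2.3026 / 0.009950 ≈ 231.42.

231.4 years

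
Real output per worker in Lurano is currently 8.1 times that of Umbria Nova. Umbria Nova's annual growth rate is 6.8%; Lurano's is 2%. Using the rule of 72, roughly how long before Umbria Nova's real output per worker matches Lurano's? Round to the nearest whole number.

≈ 45 years

What matters is the difference: 4.8 pp.
Rule of 72 on the gap: the ratio halves every 72/4.8 ≈ 15.00 years.
An 8.1 times gap takes log₂(8.1) ≈ 3.02 halvings to close: 3.02 × 15.00 ≈ 45 years.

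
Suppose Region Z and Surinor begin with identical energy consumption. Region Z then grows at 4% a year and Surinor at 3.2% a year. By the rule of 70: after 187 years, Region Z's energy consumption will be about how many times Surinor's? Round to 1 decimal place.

roughly 4.4 times

Rate gap = 4% − 3.2% = 0.8 points.
The ratio doubles every 70/0.8 ≈ 87.50 years.
187/87.50 ≈ 2.14 doublings → ratio ≈ 2^2.14 ≈ 4.4.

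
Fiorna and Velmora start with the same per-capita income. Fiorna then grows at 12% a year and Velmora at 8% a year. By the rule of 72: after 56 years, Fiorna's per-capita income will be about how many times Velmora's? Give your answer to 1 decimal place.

Only the 4-point difference matters.
72/4 ≈ 18.00 years per doubling of the ratio; 56 years gives 3.11 doublings, so ≈ 8.6×.

≈ 8.6 times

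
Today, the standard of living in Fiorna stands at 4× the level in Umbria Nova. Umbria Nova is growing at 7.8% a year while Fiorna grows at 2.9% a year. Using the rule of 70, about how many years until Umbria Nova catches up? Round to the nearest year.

29 years

The growth-rate gap is 7.8% − 2.9% = 4.9 percentage points.
So the ratio between them halves every 70/4.9 ≈ 14.29 years.
A 4× gap closes after 2 halvings: 2 × 14.29 ≈ 29 years.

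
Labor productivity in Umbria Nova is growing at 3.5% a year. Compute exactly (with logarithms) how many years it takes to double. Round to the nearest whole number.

20 years

t = ln(2) / ln(1 + 0.035) = 0.6931 / 0.034401 ≈ 20.15.
≈ 20 years.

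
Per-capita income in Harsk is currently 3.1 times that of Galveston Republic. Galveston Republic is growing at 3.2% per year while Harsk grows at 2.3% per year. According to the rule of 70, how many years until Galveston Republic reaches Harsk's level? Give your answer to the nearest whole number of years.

about 127 years

What matters is the difference: 0.9 pp.
Rule of 70 on the gap: the ratio halves every 70/0.9 ≈ 77.78 years.
A 3.1 times gap takes log₂(3.1) ≈ 1.63 halvings to close: 1.63 × 77.78 ≈ 127 years.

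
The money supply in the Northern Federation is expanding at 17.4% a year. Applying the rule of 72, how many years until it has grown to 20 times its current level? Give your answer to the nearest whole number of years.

At 17.4% it doubles every 72/17.4 ≈ 4.14 years.
20× is log₂ 20 ≈ 4.32 doublings, so ≈ 4.32 × 4.14 = 18 years.

≈ 18 years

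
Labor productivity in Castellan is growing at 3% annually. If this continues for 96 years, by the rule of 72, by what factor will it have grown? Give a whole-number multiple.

approximately 16 times

72/3 ≈ 24.00 years per doubling.
96 years fits 4 doublings: 2^4 = 16.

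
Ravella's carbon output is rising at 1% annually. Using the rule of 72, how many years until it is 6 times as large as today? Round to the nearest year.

Doubling time ≈ 72/1 = 72.00 years.
Reaching 6× takes log₂(6) ≈ 2.58 doublings.
2.58 × 72.00 ≈ 186 years.

roughly 186 years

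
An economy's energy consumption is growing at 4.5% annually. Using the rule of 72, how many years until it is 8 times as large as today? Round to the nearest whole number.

Doubling time ≈ 72/4.5 = 16.00 years.
Getting to 8× needs 3 doublings: 3 × 16.00 ≈ 48 years.

48 years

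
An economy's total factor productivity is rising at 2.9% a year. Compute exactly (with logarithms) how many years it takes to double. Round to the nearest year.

t = ln(2) / ln(1 + 0.029) = 0.6931 / 0.028587 ≈ 24.25.
≈ 24 years.

24 years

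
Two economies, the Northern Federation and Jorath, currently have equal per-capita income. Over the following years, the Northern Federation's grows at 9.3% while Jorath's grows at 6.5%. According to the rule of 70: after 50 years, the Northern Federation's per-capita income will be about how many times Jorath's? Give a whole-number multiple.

Only the 2.8-point difference matters.
70/2.8 ≈ 25.00 years per doubling of the ratio; 50 years gives 2.00 doublings, so ≈ 4×.

approximately 4 times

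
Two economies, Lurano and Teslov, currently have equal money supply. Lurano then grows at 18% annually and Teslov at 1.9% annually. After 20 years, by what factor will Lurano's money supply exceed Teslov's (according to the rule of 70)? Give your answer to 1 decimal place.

approximately 24.3 times

Lurano pulls ahead at 16.1 pp per year, so the ratio doubles every 70/16.1 ≈ 4.35 years.
In 20 years that's 4.60 doublings: 2^4.60 ≈ 24.3.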